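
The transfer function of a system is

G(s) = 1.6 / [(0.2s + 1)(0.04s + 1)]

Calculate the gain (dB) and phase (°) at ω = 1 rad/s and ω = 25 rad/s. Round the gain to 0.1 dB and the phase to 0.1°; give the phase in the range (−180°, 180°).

ω = 1: 3.9 dB, -13.6°; ω = 25: -13.1 dB, -123.7°

At ω = 1 rad/s:
pole (1 + j1·0.2) = 1 + j0.2 → |·| ≈ 1.0198, ∠ ≈ 11.31°
pole (1 + j1·0.04) = 1 + j0.04 → |·| ≈ 1.0008, ∠ ≈ 2.29°
|G| = 1.6 · 1 / (1.0198 · 1.0008) ≈ 1.5677
Gain = 20 log₁₀(1.5677) ≈ 3.91 dB
∠G = (0°) − (11.31° + 2.29°) = -13.60°

At ω = 25 rad/s:
pole (1 + j25·0.2) = 1 + j5 → |·| ≈ 5.099, ∠ ≈ 78.69°
pole (1 + j25·0.04) = 1 + j1 → |·| ≈ 1.4142, ∠ ≈ 45.00°
|G| = 1.6 · 1 / (5.099 · 1.4142) ≈ 0.22188
Gain = 20 log₁₀(0.22188) ≈ -13.08 dB
∠G = (0°) − (78.69° + 45.00°) = -123.69°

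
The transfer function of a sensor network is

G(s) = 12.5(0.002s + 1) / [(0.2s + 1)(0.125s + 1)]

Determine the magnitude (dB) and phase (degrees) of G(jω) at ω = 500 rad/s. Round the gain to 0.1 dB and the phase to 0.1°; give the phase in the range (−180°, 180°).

At ω = 500 rad/s:
zero (1 + j500·0.002) = 1 + j1 → |·| ≈ 1.4142, ∠ ≈ 45.00°
pole (1 + j500·0.2) = 1 + j100 → |·| ≈ 100, ∠ ≈ 89.43°
pole (1 + j500·0.125) = 1 + j62.5 → |·| ≈ 62.508, ∠ ≈ 89.08°
|G| = 12.5 · 1.4142 / (100 · 62.508) ≈ 0.002828
Gain = 20 log₁₀(0.002828) ≈ -50.97 dB
∠G = (45.00°) − (89.43° + 89.08°) = -133.51°

-51.0 dB, -133.5°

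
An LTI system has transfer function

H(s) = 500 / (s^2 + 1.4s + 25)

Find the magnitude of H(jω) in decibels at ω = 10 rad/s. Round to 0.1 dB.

16.3 dB

At s = jω = j10:
quadratic: (j10)² + 1.4·j10 + 25 = -75 + j14 → |·| ≈ 76.295, ∠ ≈ 169.43°
|H| = 500 / 76.295 ≈ 6.5535
Gain = 20 log₁₀(6.5535) ≈ 16.33 dB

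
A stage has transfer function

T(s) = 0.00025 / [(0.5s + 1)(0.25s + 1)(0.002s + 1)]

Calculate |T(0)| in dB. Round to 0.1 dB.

-72.0 dB

T(0) = 0.00025 · 1 / 1 = 0.00025
20 log₁₀(0.00025) ≈ -72.04 dB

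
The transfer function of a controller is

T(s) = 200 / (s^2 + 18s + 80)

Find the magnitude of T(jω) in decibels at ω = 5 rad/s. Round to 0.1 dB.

Substitute s = j5:
Numerator: 200 = 200 + j0
Denominator: (j5)^2 + 18(j5) + 80 = 55 + j90
|N| = √(200² + 0²) ≈ 200, ∠N ≈ 0.00°
|D| = √(55² + 90²) ≈ 105.48, ∠D ≈ 58.57°
|T| = 200 / 105.48 ≈ 1.8961
Gain = 20 log₁₀(1.8961) ≈ 5.56 dB

5.6 dB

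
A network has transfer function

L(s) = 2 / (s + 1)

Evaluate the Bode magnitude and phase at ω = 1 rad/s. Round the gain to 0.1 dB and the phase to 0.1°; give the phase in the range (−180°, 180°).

At s = jω = j1:
pole (s+1): 1 + j1 → |·| = √(1²+1²) = √2 ≈ 1.4142, ∠ = arctan(1/1) ≈ 45.00°
|L| = 2 / 1.4142 ≈ 1.4142
Gain = 20 log₁₀(1.4142) ≈ 3.01 dB
∠L = 0.00° − 45.00° = -45.00°

3.0 dB, -45.0°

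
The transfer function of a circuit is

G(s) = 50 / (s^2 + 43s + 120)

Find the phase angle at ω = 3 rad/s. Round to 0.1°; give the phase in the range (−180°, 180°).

Substitute s = j3:
Numerator: 50 = 50 + j0
Denominator: (j3)^2 + 43(j3) + 120 = 111 + j129
|N| = √(50² + 0²) ≈ 50, ∠N ≈ 0.00°
|D| = √(111² + 129²) ≈ 170.18, ∠D ≈ 49.29°
∠G = 0.00° − 49.29° = -49.29°

-49.3°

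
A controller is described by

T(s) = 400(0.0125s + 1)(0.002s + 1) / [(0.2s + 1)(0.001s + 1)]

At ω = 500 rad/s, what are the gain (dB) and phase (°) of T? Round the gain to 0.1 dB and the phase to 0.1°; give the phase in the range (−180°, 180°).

At ω = 500 rad/s:
zero (1 + j500·0.0125) = 1 + j6.25 → |·| ≈ 6.3295, ∠ ≈ 80.91°
zero (1 + j500·0.002) = 1 + j1 → |·| ≈ 1.4142, ∠ ≈ 45.00°
pole (1 + j500·0.2) = 1 + j100 → |·| ≈ 100, ∠ ≈ 89.43°
pole (1 + j500·0.001) = 1 + j0.5 → |·| ≈ 1.118, ∠ ≈ 26.57°
|T| = 400 · 6.3295 · 1.4142 / (100 · 1.118) ≈ 32.026
Gain = 20 log₁₀(32.026) ≈ 30.11 dB
∠T = (80.91° + 45.00°) − (89.43° + 26.57°) = 9.91°

30.1 dB, 9.9°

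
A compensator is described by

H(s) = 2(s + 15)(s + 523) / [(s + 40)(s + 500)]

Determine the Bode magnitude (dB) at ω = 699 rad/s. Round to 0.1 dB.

At s = jω = j699:
zero (s+15): 15 + j699 → |·| = √(15²+699²) = √488826 ≈ 699.16, ∠ = arctan(699/15) ≈ 88.77°
zero (s+523): 523 + j699 → |·| = √(523²+699²) = √762130 ≈ 873, ∠ = arctan(699/523) ≈ 53.20°
pole (s+40): 40 + j699 → |·| = √(40²+699²) = √490201 ≈ 700.14, ∠ = arctan(699/40) ≈ 86.72°
pole (s+500): 500 + j699 → |·| = √(500²+699²) = √738601 ≈ 859.42, ∠ = arctan(699/500) ≈ 54.42°
|H| = 2 · 6.1037e+05 / 6.0171e+05 ≈ 2.0288
Gain = 20 log₁₀(2.0288) ≈ 6.14 dB

6.1 dB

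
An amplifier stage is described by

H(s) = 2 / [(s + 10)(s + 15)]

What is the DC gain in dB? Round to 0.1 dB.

H(0) = 2 / (10·15) ≈ 0.013333
20 log₁₀(0.013333) ≈ -37.50 dB

-37.5 dB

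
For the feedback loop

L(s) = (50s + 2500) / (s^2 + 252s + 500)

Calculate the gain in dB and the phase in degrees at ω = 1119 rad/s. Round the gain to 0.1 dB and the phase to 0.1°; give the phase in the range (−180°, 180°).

Substitute s = j1119:
Numerator: 50(j1119) + 2500 = 2500 + j55950
Denominator: (j1119)^2 + 252(j1119) + 500 = -1251661 + j281988
|N| = √(2500² + 55950²) ≈ 56006, ∠N ≈ 87.44°
|D| = √(1251661² + 281988²) ≈ 1.283e+06, ∠D ≈ 167.30°
|L| = 56006 / 1.283e+06 ≈ 0.043652
Gain = 20 log₁₀(0.043652) ≈ -27.20 dB
∠L = 87.44° − 167.30° = -79.86°

-27.2 dB, -79.9°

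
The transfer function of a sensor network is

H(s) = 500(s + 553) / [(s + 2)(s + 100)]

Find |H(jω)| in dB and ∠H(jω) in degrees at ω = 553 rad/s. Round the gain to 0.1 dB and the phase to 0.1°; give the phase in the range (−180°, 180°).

2.0 dB, -124.5°

At s = jω = j553:
zero (s+553): 553 + j553 → |·| = √(553²+553²) = √611618 ≈ 782.06, ∠ = arctan(553/553) ≈ 45.00°
pole (s+2): 2 + j553 → |·| = √(2²+553²) = √305813 ≈ 553, ∠ = arctan(553/2) ≈ 89.79°
pole (s+100): 100 + j553 → |·| = √(100²+553²) = √315809 ≈ 561.97, ∠ = arctan(553/100) ≈ 79.75°
|H| = 500 · 782.06 / 3.1077e+05 ≈ 1.2583
Gain = 20 log₁₀(1.2583) ≈ 2.00 dB
∠H = 45.00° − 169.54° = -124.54°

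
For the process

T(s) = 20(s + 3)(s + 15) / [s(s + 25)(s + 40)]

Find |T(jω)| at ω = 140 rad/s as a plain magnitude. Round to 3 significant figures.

0.136

At s = jω = j140:
zero (s+3): 3 + j140 → |·| = √(3²+140²) = √19609 ≈ 140.03, ∠ = arctan(140/3) ≈ 88.77°
zero (s+15): 15 + j140 → |·| = √(15²+140²) = √19825 ≈ 140.8, ∠ = arctan(140/15) ≈ 83.88°
pole (s+25): 25 + j140 → |·| = √(25²+140²) = √20225 ≈ 142.21, ∠ = arctan(140/25) ≈ 79.88°
pole (s+40): 40 + j140 → |·| = √(40²+140²) = √21200 ≈ 145.6, ∠ = arctan(140/40) ≈ 74.05°
pole at origin: |s| = 140, ∠ = 90.00° (in denominator)
|T| = 20 · 19716 / 2.8988e+06 ≈ 0.13603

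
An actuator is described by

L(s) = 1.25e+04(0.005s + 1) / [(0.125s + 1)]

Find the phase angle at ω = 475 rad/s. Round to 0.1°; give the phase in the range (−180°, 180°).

-21.9°

At ω = 475 rad/s:
zero (1 + j475·0.005) = 1 + j2.375 → |·| ≈ 2.5769, ∠ ≈ 67.17°
pole (1 + j475·0.125) = 1 + j59.375 → |·| ≈ 59.383, ∠ ≈ 89.04°
∠L = (67.17°) − (89.04°) = -21.87°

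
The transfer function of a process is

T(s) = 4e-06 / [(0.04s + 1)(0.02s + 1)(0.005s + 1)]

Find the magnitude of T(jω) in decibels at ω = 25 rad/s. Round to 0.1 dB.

At ω = 25 rad/s:
pole (1 + j25·0.04) = 1 + j1 → |·| ≈ 1.4142, ∠ ≈ 45.00°
pole (1 + j25·0.02) = 1 + j0.5 → |·| ≈ 1.118, ∠ ≈ 26.57°
pole (1 + j25·0.005) = 1 + j0.125 → |·| ≈ 1.0078, ∠ ≈ 7.13°
|T| = 4e-06 · 1 / (1.4142 · 1.118 · 1.0078) ≈ 2.5103e-06
Gain = 20 log₁₀(2.5103e-06) ≈ -112.01 dB

-112.0 dB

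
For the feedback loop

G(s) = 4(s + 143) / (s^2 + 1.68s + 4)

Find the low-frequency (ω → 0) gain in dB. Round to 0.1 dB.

43.1 dB

G(0) = 4·143 / 4 = 143
20 log₁₀(143) ≈ 43.11 dB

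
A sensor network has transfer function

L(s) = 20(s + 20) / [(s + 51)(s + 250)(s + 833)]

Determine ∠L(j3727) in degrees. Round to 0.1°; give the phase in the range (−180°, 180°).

-163.1°

At s = jω = j3727:
zero (s+20): 20 + j3727 → |·| = √(20²+3727²) = √13890929 ≈ 3727.1, ∠ = arctan(3727/20) ≈ 89.69°
pole (s+51): 51 + j3727 → |·| = √(51²+3727²) = √13893130 ≈ 3727.3, ∠ = arctan(3727/51) ≈ 89.22°
pole (s+250): 250 + j3727 → |·| = √(250²+3727²) = √13953029 ≈ 3735.4, ∠ = arctan(3727/250) ≈ 86.16°
pole (s+833): 833 + j3727 → |·| = √(833²+3727²) = √14584418 ≈ 3819, ∠ = arctan(3727/833) ≈ 77.40°
∠L = 89.69° − 252.78° = -163.09°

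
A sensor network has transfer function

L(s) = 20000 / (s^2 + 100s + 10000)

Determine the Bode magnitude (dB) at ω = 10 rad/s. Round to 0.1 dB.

6.1 dB

At s = jω = j10:
quadratic: (j10)² + 100·j10 + 10000 = 9900 + j1000 → |·| ≈ 9950.4, ∠ ≈ 5.77°
|L| = 20000 / 9950.4 ≈ 2.01
Gain = 20 log₁₀(2.01) ≈ 6.06 dB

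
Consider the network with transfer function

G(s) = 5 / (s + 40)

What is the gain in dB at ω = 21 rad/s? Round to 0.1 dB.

Substitute s = j21:
Numerator: 5 = 5 + j0
Denominator: (j21) + 40 = 40 + j21
|N| = √(5² + 0²) ≈ 5, ∠N ≈ 0.00°
|D| = √(40² + 21²) ≈ 45.177, ∠D ≈ 27.70°
|G| = 5 / 45.177 ≈ 0.11068
Gain = 20 log₁₀(0.11068) ≈ -19.12 dB

-19.1 dB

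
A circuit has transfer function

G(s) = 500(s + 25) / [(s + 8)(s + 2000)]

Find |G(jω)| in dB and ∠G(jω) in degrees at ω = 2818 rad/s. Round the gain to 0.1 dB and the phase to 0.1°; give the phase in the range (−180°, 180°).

At s = jω = j2818:
zero (s+25): 25 + j2818 → |·| = √(25²+2818²) = √7941749 ≈ 2818.1, ∠ = arctan(2818/25) ≈ 89.49°
pole (s+8): 8 + j2818 → |·| = √(8²+2818²) = √7941188 ≈ 2818, ∠ = arctan(2818/8) ≈ 89.84°
pole (s+2000): 2000 + j2818 → |·| = √(2000²+2818²) = √11941124 ≈ 3455.6, ∠ = arctan(2818/2000) ≈ 54.64°
|G| = 500 · 2818.1 / 9.7379e+06 ≈ 0.1447
Gain = 20 log₁₀(0.1447) ≈ -16.79 dB
∠G = 89.49° − 144.48° = -54.99°

-16.8 dB, -55.0°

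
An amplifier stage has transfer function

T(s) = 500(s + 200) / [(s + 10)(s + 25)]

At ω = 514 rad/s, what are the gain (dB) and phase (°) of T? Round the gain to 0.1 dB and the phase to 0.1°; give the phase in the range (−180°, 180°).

At s = jω = j514:
zero (s+200): 200 + j514 → |·| = √(200²+514²) = √304196 ≈ 551.54, ∠ = arctan(514/200) ≈ 68.74°
pole (s+10): 10 + j514 → |·| = √(10²+514²) = √264296 ≈ 514.1, ∠ = arctan(514/10) ≈ 88.89°
pole (s+25): 25 + j514 → |·| = √(25²+514²) = √264821 ≈ 514.61, ∠ = arctan(514/25) ≈ 87.22°
|T| = 500 · 551.54 / 2.6456e+05 ≈ 1.0424
Gain = 20 log₁₀(1.0424) ≈ 0.36 dB
∠T = 68.74° − 176.11° = -107.37°

0.4 dB, -107.4°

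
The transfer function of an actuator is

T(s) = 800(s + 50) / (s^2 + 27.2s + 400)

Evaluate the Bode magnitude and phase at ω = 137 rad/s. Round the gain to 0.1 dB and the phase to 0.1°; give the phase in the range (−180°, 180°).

15.9 dB, -98.6°

At s = jω = j137:
zero (s+50): 50 + j137 → |·| = √(50²+137²) = √21269 ≈ 145.84, ∠ = arctan(137/50) ≈ 69.95°
quadratic: (j137)² + 27.2·j137 + 400 = -18369 + j3726.4 → |·| ≈ 18743, ∠ ≈ 168.53°
|T| = 800 · 145.84 / 18743 ≈ 6.2248
Gain = 20 log₁₀(6.2248) ≈ 15.88 dB
∠T = 69.95° − 168.53° = -98.58°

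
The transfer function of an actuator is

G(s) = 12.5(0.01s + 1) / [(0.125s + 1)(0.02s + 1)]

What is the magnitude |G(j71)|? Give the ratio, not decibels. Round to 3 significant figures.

0.988

At ω = 71 rad/s:
zero (1 + j71·0.01) = 1 + j0.71 → |·| ≈ 1.2264, ∠ ≈ 35.37°
pole (1 + j71·0.125) = 1 + j8.875 → |·| ≈ 8.9312, ∠ ≈ 83.57°
pole (1 + j71·0.02) = 1 + j1.42 → |·| ≈ 1.7368, ∠ ≈ 54.85°
|G| = 12.5 · 1.2264 / (8.9312 · 1.7368) ≈ 0.98829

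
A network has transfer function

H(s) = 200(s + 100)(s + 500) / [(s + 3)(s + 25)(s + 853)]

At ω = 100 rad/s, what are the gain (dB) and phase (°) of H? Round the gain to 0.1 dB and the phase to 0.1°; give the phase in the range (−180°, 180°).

4.2 dB, -114.6°

At s = jω = j100:
zero (s+100): 100 + j100 → |·| = √(100²+100²) = √20000 ≈ 141.42, ∠ = arctan(100/100) ≈ 45.00°
zero (s+500): 500 + j100 → |·| = √(500²+100²) = √260000 ≈ 509.9, ∠ = arctan(100/500) ≈ 11.31°
pole (s+3): 3 + j100 → |·| = √(3²+100²) = √10009 ≈ 100.04, ∠ = arctan(100/3) ≈ 88.28°
pole (s+25): 25 + j100 → |·| = √(25²+100²) = √10625 ≈ 103.08, ∠ = arctan(100/25) ≈ 75.96°
pole (s+853): 853 + j100 → |·| = √(853²+100²) = √737609 ≈ 858.84, ∠ = arctan(100/853) ≈ 6.69°
|H| = 200 · 72110 / 8.8565e+06 ≈ 1.6284
Gain = 20 log₁₀(1.6284) ≈ 4.24 dB
∠H = 56.31° − 170.93° = -114.62°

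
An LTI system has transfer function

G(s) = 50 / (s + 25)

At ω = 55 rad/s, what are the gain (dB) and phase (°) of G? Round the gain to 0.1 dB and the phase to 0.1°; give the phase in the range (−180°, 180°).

Substitute s = j55:
Numerator: 50 = 50 + j0
Denominator: (j55) + 25 = 25 + j55
|N| = √(50² + 0²) ≈ 50, ∠N ≈ 0.00°
|D| = √(25² + 55²) ≈ 60.415, ∠D ≈ 65.56°
|G| = 50 / 60.415 ≈ 0.82761
Gain = 20 log₁₀(0.82761) ≈ -1.64 dB
∠G = 0.00° − 65.56° = -65.56°

-1.6 dB, -65.6°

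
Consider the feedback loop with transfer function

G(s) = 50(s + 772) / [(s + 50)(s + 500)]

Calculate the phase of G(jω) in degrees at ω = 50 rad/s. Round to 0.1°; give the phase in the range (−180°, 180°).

-47.0°

At s = jω = j50:
zero (s+772): 772 + j50 → |·| = √(772²+50²) = √598484 ≈ 773.62, ∠ = arctan(50/772) ≈ 3.71°
pole (s+50): 50 + j50 → |·| = √(50²+50²) = √5000 ≈ 70.711, ∠ = arctan(50/50) ≈ 45.00°
pole (s+500): 500 + j50 → |·| = √(500²+50²) = √252500 ≈ 502.49, ∠ = arctan(50/500) ≈ 5.71°
∠G = 3.71° − 50.71° = -47.00°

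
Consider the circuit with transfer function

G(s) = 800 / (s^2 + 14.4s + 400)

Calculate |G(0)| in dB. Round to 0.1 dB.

6.0 dB

G(0) = 800 / 400 = 2
20 log₁₀(2) ≈ 6.02 dB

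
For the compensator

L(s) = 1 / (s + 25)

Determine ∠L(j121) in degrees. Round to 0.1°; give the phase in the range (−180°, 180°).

-78.3°

Substitute s = j121:
Numerator: 1 = 1 + j0
Denominator: (j121) + 25 = 25 + j121
|N| = √(1² + 0²) ≈ 1, ∠N ≈ 0.00°
|D| = √(25² + 121²) ≈ 123.56, ∠D ≈ 78.33°
∠L = 0.00° − 78.33° = -78.33°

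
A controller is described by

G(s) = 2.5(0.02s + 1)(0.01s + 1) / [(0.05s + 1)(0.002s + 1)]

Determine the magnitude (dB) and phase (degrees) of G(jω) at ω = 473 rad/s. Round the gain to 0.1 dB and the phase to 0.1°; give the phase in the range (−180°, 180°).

11.0 dB, 31.0°

At ω = 473 rad/s:
zero (1 + j473·0.02) = 1 + j9.46 → |·| ≈ 9.5127, ∠ ≈ 83.97°
zero (1 + j473·0.01) = 1 + j4.73 → |·| ≈ 4.8346, ∠ ≈ 78.06°
pole (1 + j473·0.05) = 1 + j23.65 → |·| ≈ 23.671, ∠ ≈ 87.58°
pole (1 + j473·0.002) = 1 + j0.946 → |·| ≈ 1.3766, ∠ ≈ 43.41°
|G| = 2.5 · 9.5127 · 4.8346 / (23.671 · 1.3766) ≈ 3.5284
Gain = 20 log₁₀(3.5284) ≈ 10.95 dB
∠G = (83.97° + 78.06°) − (87.58° + 43.41°) = 31.04°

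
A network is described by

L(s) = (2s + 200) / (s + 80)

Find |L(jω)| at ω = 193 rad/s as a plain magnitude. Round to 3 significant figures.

2.08

Substitute s = j193:
Numerator: 2(j193) + 200 = 200 + j386
Denominator: (j193) + 80 = 80 + j193
|N| = √(200² + 386²) ≈ 434.74, ∠N ≈ 62.61°
|D| = √(80² + 193²) ≈ 208.92, ∠D ≈ 67.49°
|L| = 434.74 / 208.92 ≈ 2.0809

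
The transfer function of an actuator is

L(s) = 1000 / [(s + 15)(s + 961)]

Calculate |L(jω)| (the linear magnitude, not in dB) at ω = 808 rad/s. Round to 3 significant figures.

0.000986

At s = jω = j808:
pole (s+15): 15 + j808 → |·| = √(15²+808²) = √653089 ≈ 808.14, ∠ = arctan(808/15) ≈ 88.94°
pole (s+961): 961 + j808 → |·| = √(961²+808²) = √1576385 ≈ 1255.5, ∠ = arctan(808/961) ≈ 40.06°
|L| = 1000 / 1.0146e+06 ≈ 0.00098561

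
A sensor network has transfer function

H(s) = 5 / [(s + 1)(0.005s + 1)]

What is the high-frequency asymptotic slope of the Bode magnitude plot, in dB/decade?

-40 dB/decade

Each pole contributes −20 dB/decade at high frequency; each zero contributes +20 dB/decade.
Net: 0 zero(s) − 2 pole(s) → -40 dB/decade.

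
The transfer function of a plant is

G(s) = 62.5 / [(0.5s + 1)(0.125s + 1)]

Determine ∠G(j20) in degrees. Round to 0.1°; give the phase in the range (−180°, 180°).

-152.5°

At ω = 20 rad/s:
pole (1 + j20·0.5) = 1 + j10 → |·| ≈ 10.05, ∠ ≈ 84.29°
pole (1 + j20·0.125) = 1 + j2.5 → |·| ≈ 2.6926, ∠ ≈ 68.20°
∠G = (0°) − (84.29° + 68.20°) = -152.49°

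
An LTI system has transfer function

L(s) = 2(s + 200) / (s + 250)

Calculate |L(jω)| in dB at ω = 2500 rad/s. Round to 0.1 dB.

6.0 dB

At s = jω = j2500:
zero (s+200): 200 + j2500 → |·| = √(200²+2500²) = √6290000 ≈ 2508, ∠ = arctan(2500/200) ≈ 85.43°
pole (s+250): 250 + j2500 → |·| = √(250²+2500²) = √6312500 ≈ 2512.5, ∠ = arctan(2500/250) ≈ 84.29°
|L| = 2 · 2508 / 2512.5 ≈ 1.9964
Gain = 20 log₁₀(1.9964) ≈ 6.00 dB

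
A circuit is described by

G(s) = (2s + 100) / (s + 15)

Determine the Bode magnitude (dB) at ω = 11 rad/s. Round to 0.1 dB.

14.8 dB

Substitute s = j11:
Numerator: 2(j11) + 100 = 100 + j22
Denominator: (j11) + 15 = 15 + j11
|N| = √(100² + 22²) ≈ 102.39, ∠N ≈ 12.41°
|D| = √(15² + 11²) ≈ 18.601, ∠D ≈ 36.25°
|G| = 102.39 / 18.601 ≈ 5.5045
Gain = 20 log₁₀(5.5045) ≈ 14.81 dB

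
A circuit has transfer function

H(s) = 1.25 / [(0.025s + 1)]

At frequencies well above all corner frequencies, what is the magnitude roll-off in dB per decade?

Each pole contributes −20 dB/decade at high frequency; each zero contributes +20 dB/decade.
Net: 0 zero(s) − 1 pole(s) → -20 dB/decade.

-20 dB/decade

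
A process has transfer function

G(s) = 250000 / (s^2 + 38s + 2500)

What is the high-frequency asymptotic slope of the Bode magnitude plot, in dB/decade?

-40 dB/decade

Each pole contributes −20 dB/decade at high frequency; each zero contributes +20 dB/decade.
Net: 0 zero(s) − 2 pole(s) → -40 dB/decade.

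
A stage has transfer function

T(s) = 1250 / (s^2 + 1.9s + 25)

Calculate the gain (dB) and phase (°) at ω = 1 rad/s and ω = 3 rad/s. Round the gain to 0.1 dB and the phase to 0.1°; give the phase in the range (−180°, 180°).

At s = jω = j1:
quadratic: (j1)² + 1.9·j1 + 25 = 24 + j1.9 → |·| ≈ 24.075, ∠ ≈ 4.53°
|T| = 1250 / 24.075 ≈ 51.921
Gain = 20 log₁₀(51.921) ≈ 34.31 dB
∠T = 0.00° − 4.53° = -4.53°

At s = jω = j3:
quadratic: (j3)² + 1.9·j3 + 25 = 16 + j5.7 → |·| ≈ 16.985, ∠ ≈ 19.61°
|T| = 1250 / 16.985 ≈ 73.594
Gain = 20 log₁₀(73.594) ≈ 37.34 dB
∠T = 0.00° − 19.61° = -19.61°

ω = 1: 34.3 dB, -4.5°; ω = 3: 37.3 dB, -19.6°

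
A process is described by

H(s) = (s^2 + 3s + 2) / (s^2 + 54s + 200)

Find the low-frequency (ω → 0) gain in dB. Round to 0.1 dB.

-40.0 dB

H(0) = 2 / 200 = 0.01
20 log₁₀(0.01) ≈ -40.00 dB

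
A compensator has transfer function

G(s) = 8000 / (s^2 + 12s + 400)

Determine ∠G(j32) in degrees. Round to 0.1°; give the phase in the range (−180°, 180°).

-148.4°

At s = jω = j32:
quadratic: (j32)² + 12·j32 + 400 = -624 + j384 → |·| ≈ 732.69, ∠ ≈ 148.39°
∠G = 0.00° − 148.39° = -148.39°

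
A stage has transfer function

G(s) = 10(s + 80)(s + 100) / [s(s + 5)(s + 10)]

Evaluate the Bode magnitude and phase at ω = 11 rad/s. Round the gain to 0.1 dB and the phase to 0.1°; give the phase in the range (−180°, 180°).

32.3 dB, 170.8°

At s = jω = j11:
zero (s+80): 80 + j11 → |·| = √(80²+11²) = √6521 ≈ 80.753, ∠ = arctan(11/80) ≈ 7.83°
zero (s+100): 100 + j11 → |·| = √(100²+11²) = √10121 ≈ 100.6, ∠ = arctan(11/100) ≈ 6.28°
pole (s+5): 5 + j11 → |·| = √(5²+11²) = √146 ≈ 12.083, ∠ = arctan(11/5) ≈ 65.56°
pole (s+10): 10 + j11 → |·| = √(10²+11²) = √221 ≈ 14.866, ∠ = arctan(11/10) ≈ 47.73°
pole at origin: |s| = 11, ∠ = 90.00° (in denominator)
|G| = 10 · 8123.8 / 1975.9 ≈ 41.114
Gain = 20 log₁₀(41.114) ≈ 32.28 dB
∠G = 14.11° − 203.29° = -189.18° ≡ 170.82° (principal value)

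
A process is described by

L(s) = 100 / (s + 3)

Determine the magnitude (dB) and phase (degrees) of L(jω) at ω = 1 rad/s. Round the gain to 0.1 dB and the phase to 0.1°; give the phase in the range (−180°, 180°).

30.0 dB, -18.4°

At s = jω = j1:
pole (s+3): 3 + j1 → |·| = √(3²+1²) = √10 ≈ 3.1623, ∠ = arctan(1/3) ≈ 18.43°
|L| = 100 / 3.1623 ≈ 31.623
Gain = 20 log₁₀(31.623) ≈ 30.00 dB
∠L = 0.00° − 18.43° = -18.43°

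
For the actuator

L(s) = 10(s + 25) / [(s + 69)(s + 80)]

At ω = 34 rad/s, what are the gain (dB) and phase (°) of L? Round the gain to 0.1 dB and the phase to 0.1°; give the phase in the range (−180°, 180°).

At s = jω = j34:
zero (s+25): 25 + j34 → |·| = √(25²+34²) = √1781 ≈ 42.202, ∠ = arctan(34/25) ≈ 53.67°
pole (s+69): 69 + j34 → |·| = √(69²+34²) = √5917 ≈ 76.922, ∠ = arctan(34/69) ≈ 26.23°
pole (s+80): 80 + j34 → |·| = √(80²+34²) = √7556 ≈ 86.925, ∠ = arctan(34/80) ≈ 23.03°
|L| = 10 · 42.202 / 6686.4 ≈ 0.063116
Gain = 20 log₁₀(0.063116) ≈ -24.00 dB
∠L = 53.67° − 49.26° = 4.41°

-24.0 dB, 4.4°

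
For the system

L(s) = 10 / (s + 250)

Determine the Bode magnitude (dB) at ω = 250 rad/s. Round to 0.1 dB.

-31.0 dB

Substitute s = j250:
Numerator: 10 = 10 + j0
Denominator: (j250) + 250 = 250 + j250
|N| = √(10² + 0²) ≈ 10, ∠N ≈ 0.00°
|D| = √(250² + 250²) ≈ 353.55, ∠D ≈ 45.00°
|L| = 10 / 353.55 ≈ 0.028285
Gain = 20 log₁₀(0.028285) ≈ -30.97 dB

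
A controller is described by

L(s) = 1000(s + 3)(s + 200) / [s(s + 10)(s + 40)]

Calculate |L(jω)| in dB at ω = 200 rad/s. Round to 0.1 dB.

16.8 dB

At s = jω = j200:
zero (s+3): 3 + j200 → |·| = √(3²+200²) = √40009 ≈ 200.02, ∠ = arctan(200/3) ≈ 89.14°
zero (s+200): 200 + j200 → |·| = √(200²+200²) = √80000 ≈ 282.84, ∠ = arctan(200/200) ≈ 45.00°
pole (s+10): 10 + j200 → |·| = √(10²+200²) = √40100 ≈ 200.25, ∠ = arctan(200/10) ≈ 87.14°
pole (s+40): 40 + j200 → |·| = √(40²+200²) = √41600 ≈ 203.96, ∠ = arctan(200/40) ≈ 78.69°
pole at origin: |s| = 200, ∠ = 90.00° (in denominator)
|L| = 1000 · 56574 / 8.1686e+06 ≈ 6.9258
Gain = 20 log₁₀(6.9258) ≈ 16.81 dB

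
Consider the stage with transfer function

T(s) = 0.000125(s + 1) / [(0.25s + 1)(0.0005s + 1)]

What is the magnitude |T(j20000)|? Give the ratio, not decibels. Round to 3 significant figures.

At ω = 20000 rad/s:
zero (1 + j20000·1) = 1 + j20000 → |·| ≈ 20000, ∠ ≈ 90.00°
pole (1 + j20000·0.25) = 1 + j5000 → |·| ≈ 5000, ∠ ≈ 89.99°
pole (1 + j20000·0.0005) = 1 + j10 → |·| ≈ 10.05, ∠ ≈ 84.29°
|T| = 0.000125 · 20000 / (5000 · 10.05) ≈ 4.9751e-05

4.98e-05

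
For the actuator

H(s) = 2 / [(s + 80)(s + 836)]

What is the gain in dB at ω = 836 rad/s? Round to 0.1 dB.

-113.9 dB

At s = jω = j836:
pole (s+80): 80 + j836 → |·| = √(80²+836²) = √705296 ≈ 839.82, ∠ = arctan(836/80) ≈ 84.53°
pole (s+836): 836 + j836 → |·| = √(836²+836²) = √1397792 ≈ 1182.3, ∠ = arctan(836/836) ≈ 45.00°
|H| = 2 / 9.9292e+05 ≈ 2.0143e-06
Gain = 20 log₁₀(2.0143e-06) ≈ -113.92 dB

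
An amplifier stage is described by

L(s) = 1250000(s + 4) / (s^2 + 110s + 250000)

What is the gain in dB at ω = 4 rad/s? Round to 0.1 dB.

29.0 dB

At s = jω = j4:
zero (s+4): 4 + j4 → |·| = √(4²+4²) = √32 ≈ 5.6569, ∠ = arctan(4/4) ≈ 45.00°
quadratic: (j4)² + 110·j4 + 250000 = 249984 + j440 → |·| ≈ 2.4998e+05, ∠ ≈ 0.10°
|L| = 1250000 · 5.6569 / 2.4998e+05 ≈ 28.287
Gain = 20 log₁₀(28.287) ≈ 29.03 dB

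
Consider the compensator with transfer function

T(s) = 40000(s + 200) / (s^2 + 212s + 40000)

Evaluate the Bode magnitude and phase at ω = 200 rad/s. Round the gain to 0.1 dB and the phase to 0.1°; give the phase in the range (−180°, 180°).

At s = jω = j200:
zero (s+200): 200 + j200 → |·| = √(200²+200²) = √80000 ≈ 282.84, ∠ = arctan(200/200) ≈ 45.00°
quadratic: (j200)² + 212·j200 + 40000 = 0 + j42400 → |·| ≈ 42400, ∠ ≈ 90.00°
|T| = 40000 · 282.84 / 42400 ≈ 266.83
Gain = 20 log₁₀(266.83) ≈ 48.52 dB
∠T = 45.00° − 90.00° = -45.00°

48.5 dB, -45.0°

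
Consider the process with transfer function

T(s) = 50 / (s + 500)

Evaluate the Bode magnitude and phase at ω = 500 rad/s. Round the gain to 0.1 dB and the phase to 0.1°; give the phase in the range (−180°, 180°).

-23.0 dB, -45.0°

At s = jω = j500:
pole (s+500): 500 + j500 → |·| = √(500²+500²) = √500000 ≈ 707.11, ∠ = arctan(500/500) ≈ 45.00°
|T| = 50 / 707.11 ≈ 0.07071
Gain = 20 log₁₀(0.07071) ≈ -23.01 dB
∠T = 0.00° − 45.00° = -45.00°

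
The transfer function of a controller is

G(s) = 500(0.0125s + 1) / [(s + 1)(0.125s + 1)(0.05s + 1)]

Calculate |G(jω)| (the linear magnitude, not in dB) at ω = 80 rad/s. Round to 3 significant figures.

0.213

At ω = 80 rad/s:
zero (1 + j80·0.0125) = 1 + j1 → |·| ≈ 1.4142, ∠ ≈ 45.00°
pole (1 + j80·1) = 1 + j80 → |·| ≈ 80.006, ∠ ≈ 89.28°
pole (1 + j80·0.125) = 1 + j10 → |·| ≈ 10.05, ∠ ≈ 84.29°
pole (1 + j80·0.05) = 1 + j4 → |·| ≈ 4.1231, ∠ ≈ 75.96°
|G| = 500 · 1.4142 / (80.006 · 10.05 · 4.1231) ≈ 0.21329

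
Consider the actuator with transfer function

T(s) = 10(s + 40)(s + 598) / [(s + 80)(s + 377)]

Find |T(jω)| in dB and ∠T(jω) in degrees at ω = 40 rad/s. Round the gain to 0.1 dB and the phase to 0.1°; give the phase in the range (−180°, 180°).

At s = jω = j40:
zero (s+40): 40 + j40 → |·| = √(40²+40²) = √3200 ≈ 56.569, ∠ = arctan(40/40) ≈ 45.00°
zero (s+598): 598 + j40 → |·| = √(598²+40²) = √359204 ≈ 599.34, ∠ = arctan(40/598) ≈ 3.83°
pole (s+80): 80 + j40 → |·| = √(80²+40²) = √8000 ≈ 89.443, ∠ = arctan(40/80) ≈ 26.57°
pole (s+377): 377 + j40 → |·| = √(377²+40²) = √143729 ≈ 379.12, ∠ = arctan(40/377) ≈ 6.06°
|T| = 10 · 33904 / 33910 ≈ 9.9982
Gain = 20 log₁₀(9.9982) ≈ 20.00 dB
∠T = 48.83° − 32.63° = 16.20°

20.0 dB, 16.2°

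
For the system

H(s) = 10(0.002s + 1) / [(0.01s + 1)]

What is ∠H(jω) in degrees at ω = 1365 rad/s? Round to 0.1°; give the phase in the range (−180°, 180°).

At ω = 1365 rad/s:
zero (1 + j1365·0.002) = 1 + j2.73 → |·| ≈ 2.9074, ∠ ≈ 69.88°
pole (1 + j1365·0.01) = 1 + j13.65 → |·| ≈ 13.687, ∠ ≈ 85.81°
∠H = (69.88°) − (85.81°) = -15.93°

-15.9°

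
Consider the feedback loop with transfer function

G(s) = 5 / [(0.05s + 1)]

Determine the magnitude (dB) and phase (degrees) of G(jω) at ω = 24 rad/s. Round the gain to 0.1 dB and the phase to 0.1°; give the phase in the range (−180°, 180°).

10.1 dB, -50.2°

At ω = 24 rad/s:
pole (1 + j24·0.05) = 1 + j1.2 → |·| ≈ 1.562, ∠ ≈ 50.19°
|G| = 5 · 1 / (1.562) ≈ 3.201
Gain = 20 log₁₀(3.201) ≈ 10.11 dB
∠G = (0°) − (50.19°) = -50.19°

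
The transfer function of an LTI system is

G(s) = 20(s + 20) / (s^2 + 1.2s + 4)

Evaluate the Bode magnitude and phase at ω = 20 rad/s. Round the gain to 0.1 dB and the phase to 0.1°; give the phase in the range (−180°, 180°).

At s = jω = j20:
zero (s+20): 20 + j20 → |·| = √(20²+20²) = √800 ≈ 28.284, ∠ = arctan(20/20) ≈ 45.00°
quadratic: (j20)² + 1.2·j20 + 4 = -396 + j24 → |·| ≈ 396.73, ∠ ≈ 176.53°
|G| = 20 · 28.284 / 396.73 ≈ 1.4259
Gain = 20 log₁₀(1.4259) ≈ 3.08 dB
∠G = 45.00° − 176.53° = -131.53°

3.1 dB, -131.5°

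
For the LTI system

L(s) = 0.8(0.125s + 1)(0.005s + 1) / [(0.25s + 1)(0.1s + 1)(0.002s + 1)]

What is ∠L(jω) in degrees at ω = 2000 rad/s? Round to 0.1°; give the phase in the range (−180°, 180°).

At ω = 2000 rad/s:
zero (1 + j2000·0.125) = 1 + j250 → |·| ≈ 250, ∠ ≈ 89.77°
zero (1 + j2000·0.005) = 1 + j10 → |·| ≈ 10.05, ∠ ≈ 84.29°
pole (1 + j2000·0.25) = 1 + j500 → |·| ≈ 500, ∠ ≈ 89.89°
pole (1 + j2000·0.1) = 1 + j200 → |·| ≈ 200, ∠ ≈ 89.71°
pole (1 + j2000·0.002) = 1 + j4 → |·| ≈ 4.1231, ∠ ≈ 75.96°
∠L = (89.77° + 84.29°) − (89.89° + 89.71° + 75.96°) = -81.50°

-81.5°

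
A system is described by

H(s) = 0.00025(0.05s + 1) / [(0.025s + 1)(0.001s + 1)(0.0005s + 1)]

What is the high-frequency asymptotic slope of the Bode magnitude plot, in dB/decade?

-40 dB/decade

Each pole contributes −20 dB/decade at high frequency; each zero contributes +20 dB/decade.
Net: 1 zero(s) − 3 pole(s) → -40 dB/decade.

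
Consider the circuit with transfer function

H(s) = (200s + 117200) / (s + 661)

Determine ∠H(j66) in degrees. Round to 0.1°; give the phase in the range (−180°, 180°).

Substitute s = j66:
Numerator: 200(j66) + 117200 = 117200 + j13200
Denominator: (j66) + 661 = 661 + j66
|N| = √(117200² + 13200²) ≈ 1.1794e+05, ∠N ≈ 6.43°
|D| = √(661² + 66²) ≈ 664.29, ∠D ≈ 5.70°
∠H = 6.43° − 5.70° = 0.73°

0.7°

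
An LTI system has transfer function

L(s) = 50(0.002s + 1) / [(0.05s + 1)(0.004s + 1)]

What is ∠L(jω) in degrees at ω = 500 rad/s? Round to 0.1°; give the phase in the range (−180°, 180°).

-106.1°

At ω = 500 rad/s:
zero (1 + j500·0.002) = 1 + j1 → |·| ≈ 1.4142, ∠ ≈ 45.00°
pole (1 + j500·0.05) = 1 + j25 → |·| ≈ 25.02, ∠ ≈ 87.71°
pole (1 + j500·0.004) = 1 + j2 → |·| ≈ 2.2361, ∠ ≈ 63.43°
∠L = (45.00°) − (87.71° + 63.43°) = -106.14°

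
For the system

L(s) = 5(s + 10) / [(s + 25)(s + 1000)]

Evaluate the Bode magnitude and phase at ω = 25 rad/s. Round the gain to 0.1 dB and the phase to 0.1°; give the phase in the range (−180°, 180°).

-48.4 dB, 21.8°

At s = jω = j25:
zero (s+10): 10 + j25 → |·| = √(10²+25²) = √725 ≈ 26.926, ∠ = arctan(25/10) ≈ 68.20°
pole (s+25): 25 + j25 → |·| = √(25²+25²) = √1250 ≈ 35.355, ∠ = arctan(25/25) ≈ 45.00°
pole (s+1000): 1000 + j25 → |·| = √(1000²+25²) = √1000625 ≈ 1000.3, ∠ = arctan(25/1000) ≈ 1.43°
|L| = 5 · 26.926 / 35366 ≈ 0.0038068
Gain = 20 log₁₀(0.0038068) ≈ -48.39 dB
∠L = 68.20° − 46.43° = 21.77°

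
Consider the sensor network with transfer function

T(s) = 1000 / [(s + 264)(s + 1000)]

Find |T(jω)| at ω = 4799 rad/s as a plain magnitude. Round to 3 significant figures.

At s = jω = j4799:
pole (s+264): 264 + j4799 → |·| = √(264²+4799²) = √23100097 ≈ 4806.3, ∠ = arctan(4799/264) ≈ 86.85°
pole (s+1000): 1000 + j4799 → |·| = √(1000²+4799²) = √24030401 ≈ 4902.1, ∠ = arctan(4799/1000) ≈ 78.23°
|T| = 1000 / 2.3561e+07 ≈ 4.2443e-05

4.24e-05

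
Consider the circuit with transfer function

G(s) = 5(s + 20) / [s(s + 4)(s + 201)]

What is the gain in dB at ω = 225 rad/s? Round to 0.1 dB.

-82.6 dB

At s = jω = j225:
zero (s+20): 20 + j225 → |·| = √(20²+225²) = √51025 ≈ 225.89, ∠ = arctan(225/20) ≈ 84.92°
pole (s+4): 4 + j225 → |·| = √(4²+225²) = √50641 ≈ 225.04, ∠ = arctan(225/4) ≈ 88.98°
pole (s+201): 201 + j225 → |·| = √(201²+225²) = √91026 ≈ 301.71, ∠ = arctan(225/201) ≈ 48.22°
pole at origin: |s| = 225, ∠ = 90.00° (in denominator)
|G| = 5 · 225.89 / 1.5277e+07 ≈ 7.3931e-05
Gain = 20 log₁₀(7.3931e-05) ≈ -82.62 dB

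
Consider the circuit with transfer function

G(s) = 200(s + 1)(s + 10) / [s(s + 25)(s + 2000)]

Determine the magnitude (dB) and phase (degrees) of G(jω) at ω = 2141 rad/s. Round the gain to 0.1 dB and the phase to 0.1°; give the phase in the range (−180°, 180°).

-23.3 dB, -46.6°

At s = jω = j2141:
zero (s+1): 1 + j2141 → |·| = √(1²+2141²) = √4583882 ≈ 2141, ∠ = arctan(2141/1) ≈ 89.97°
zero (s+10): 10 + j2141 → |·| = √(10²+2141²) = √4583981 ≈ 2141, ∠ = arctan(2141/10) ≈ 89.73°
pole (s+25): 25 + j2141 → |·| = √(25²+2141²) = √4584506 ≈ 2141.1, ∠ = arctan(2141/25) ≈ 89.33°
pole (s+2000): 2000 + j2141 → |·| = √(2000²+2141²) = √8583881 ≈ 2929.8, ∠ = arctan(2141/2000) ≈ 46.95°
pole at origin: |s| = 2141, ∠ = 90.00° (in denominator)
|G| = 200 · 4.5839e+06 / 1.343e+10 ≈ 0.068264
Gain = 20 log₁₀(0.068264) ≈ -23.32 dB
∠G = 179.70° − 226.28° = -46.58°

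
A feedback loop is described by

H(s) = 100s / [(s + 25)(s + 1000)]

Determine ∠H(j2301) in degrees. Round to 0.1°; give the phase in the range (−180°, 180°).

-65.9°

At s = jω = j2301:
zero at origin: s = j2301 → |·| = 2301, ∠ = 90.00°
pole (s+25): 25 + j2301 → |·| = √(25²+2301²) = √5295226 ≈ 2301.1, ∠ = arctan(2301/25) ≈ 89.38°
pole (s+1000): 1000 + j2301 → |·| = √(1000²+2301²) = √6294601 ≈ 2508.9, ∠ = arctan(2301/1000) ≈ 66.51°
∠H = 90.00° − 155.89° = -65.89°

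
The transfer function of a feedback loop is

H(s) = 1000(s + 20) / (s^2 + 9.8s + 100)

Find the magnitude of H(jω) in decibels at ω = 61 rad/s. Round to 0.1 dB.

24.9 dB

At s = jω = j61:
zero (s+20): 20 + j61 → |·| = √(20²+61²) = √4121 ≈ 64.195, ∠ = arctan(61/20) ≈ 71.85°
quadratic: (j61)² + 9.8·j61 + 100 = -3621 + j597.8 → |·| ≈ 3670, ∠ ≈ 170.63°
|H| = 1000 · 64.195 / 3670 ≈ 17.492
Gain = 20 log₁₀(17.492) ≈ 24.86 dB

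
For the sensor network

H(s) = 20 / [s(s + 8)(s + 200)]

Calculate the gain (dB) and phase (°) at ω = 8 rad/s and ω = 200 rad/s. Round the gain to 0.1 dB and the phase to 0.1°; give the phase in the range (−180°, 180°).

ω = 8: -59.1 dB, -137.3°; ω = 200: -115.1 dB, 137.3°

At s = jω = j8:
pole (s+8): 8 + j8 → |·| = √(8²+8²) = √128 ≈ 11.314, ∠ = arctan(8/8) ≈ 45.00°
pole (s+200): 200 + j8 → |·| = √(200²+8²) = √40064 ≈ 200.16, ∠ = arctan(8/200) ≈ 2.29°
pole at origin: |s| = 8, ∠ = 90.00° (in denominator)
|H| = 20 / 18117 ≈ 0.0011039
Gain = 20 log₁₀(0.0011039) ≈ -59.14 dB
∠H = 0.00° − 137.29° = -137.29°

At s = jω = j200:
pole (s+8): 8 + j200 → |·| = √(8²+200²) = √40064 ≈ 200.16, ∠ = arctan(200/8) ≈ 87.71°
pole (s+200): 200 + j200 → |·| = √(200²+200²) = √80000 ≈ 282.84, ∠ = arctan(200/200) ≈ 45.00°
pole at origin: |s| = 200, ∠ = 90.00° (in denominator)
|H| = 20 / 1.1323e+07 ≈ 1.7663e-06
Gain = 20 log₁₀(1.7663e-06) ≈ -115.06 dB
∠H = 0.00° − 222.71° = -222.71° ≡ 137.29° (principal value)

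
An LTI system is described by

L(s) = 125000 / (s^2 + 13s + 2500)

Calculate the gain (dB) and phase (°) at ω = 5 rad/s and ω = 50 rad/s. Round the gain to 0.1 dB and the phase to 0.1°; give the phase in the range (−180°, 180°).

ω = 5: 34.1 dB, -1.5°; ω = 50: 45.7 dB, -90.0°

At s = jω = j5:
quadratic: (j5)² + 13·j5 + 2500 = 2475 + j65 → |·| ≈ 2475.9, ∠ ≈ 1.50°
|L| = 125000 / 2475.9 ≈ 50.487
Gain = 20 log₁₀(50.487) ≈ 34.06 dB
∠L = 0.00° − 1.50° = -1.50°

At s = jω = j50:
quadratic: (j50)² + 13·j50 + 2500 = 0 + j650 → |·| ≈ 650, ∠ ≈ 90.00°
|L| = 125000 / 650 ≈ 192.31
Gain = 20 log₁₀(192.31) ≈ 45.68 dB
∠L = 0.00° − 90.00° = -90.00°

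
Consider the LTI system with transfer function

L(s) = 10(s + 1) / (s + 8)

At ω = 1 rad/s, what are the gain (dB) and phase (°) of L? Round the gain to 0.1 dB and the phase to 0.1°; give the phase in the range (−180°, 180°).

At s = jω = j1:
zero (s+1): 1 + j1 → |·| = √(1²+1²) = √2 ≈ 1.4142, ∠ = arctan(1/1) ≈ 45.00°
pole (s+8): 8 + j1 → |·| = √(8²+1²) = √65 ≈ 8.0623, ∠ = arctan(1/8) ≈ 7.13°
|L| = 10 · 1.4142 / 8.0623 ≈ 1.7541
Gain = 20 log₁₀(1.7541) ≈ 4.88 dB
∠L = 45.00° − 7.13° = 37.87°

4.9 dB, 37.9°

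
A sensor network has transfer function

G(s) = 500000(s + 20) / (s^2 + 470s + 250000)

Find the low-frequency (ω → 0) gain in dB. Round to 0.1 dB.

G(0) = 500000·20 / 250000 = 40
20 log₁₀(40) ≈ 32.04 dB

32.0 dB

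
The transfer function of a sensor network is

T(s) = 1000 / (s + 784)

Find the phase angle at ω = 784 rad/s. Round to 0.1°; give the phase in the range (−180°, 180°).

Substitute s = j784:
Numerator: 1000 = 1000 + j0
Denominator: (j784) + 784 = 784 + j784
|N| = √(1000² + 0²) ≈ 1000, ∠N ≈ 0.00°
|D| = √(784² + 784²) ≈ 1108.7, ∠D ≈ 45.00°
∠T = 0.00° − 45.00° = -45.00°

-45.0°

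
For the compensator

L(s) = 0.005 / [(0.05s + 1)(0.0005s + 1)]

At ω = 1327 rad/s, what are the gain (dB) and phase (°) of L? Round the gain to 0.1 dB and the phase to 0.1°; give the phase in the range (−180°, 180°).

At ω = 1327 rad/s:
pole (1 + j1327·0.05) = 1 + j66.35 → |·| ≈ 66.358, ∠ ≈ 89.14°
pole (1 + j1327·0.0005) = 1 + j0.6635 → |·| ≈ 1.2001, ∠ ≈ 33.56°
|L| = 0.005 · 1 / (66.358 · 1.2001) ≈ 6.2785e-05
Gain = 20 log₁₀(6.2785e-05) ≈ -84.04 dB
∠L = (0°) − (89.14° + 33.56°) = -122.70°

-84.0 dB, -122.7°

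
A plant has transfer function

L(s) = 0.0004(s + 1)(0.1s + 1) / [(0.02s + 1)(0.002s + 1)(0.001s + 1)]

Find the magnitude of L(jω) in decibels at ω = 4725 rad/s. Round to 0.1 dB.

-13.7 dB

At ω = 4725 rad/s:
zero (1 + j4725·1) = 1 + j4725 → |·| ≈ 4725, ∠ ≈ 89.99°
zero (1 + j4725·0.1) = 1 + j472.5 → |·| ≈ 472.5, ∠ ≈ 89.88°
pole (1 + j4725·0.02) = 1 + j94.5 → |·| ≈ 94.505, ∠ ≈ 89.39°
pole (1 + j4725·0.002) = 1 + j9.45 → |·| ≈ 9.5028, ∠ ≈ 83.96°
pole (1 + j4725·0.001) = 1 + j4.725 → |·| ≈ 4.8297, ∠ ≈ 78.05°
|L| = 0.0004 · 4725 · 472.5 / (94.505 · 9.5028 · 4.8297) ≈ 0.20589
Gain = 20 log₁₀(0.20589) ≈ -13.73 dB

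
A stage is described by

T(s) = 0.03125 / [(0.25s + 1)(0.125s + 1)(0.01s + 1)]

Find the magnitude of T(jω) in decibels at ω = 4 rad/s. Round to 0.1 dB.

-34.1 dB

At ω = 4 rad/s:
pole (1 + j4·0.25) = 1 + j1 → |·| ≈ 1.4142, ∠ ≈ 45.00°
pole (1 + j4·0.125) = 1 + j0.5 → |·| ≈ 1.118, ∠ ≈ 26.57°
pole (1 + j4·0.01) = 1 + j0.04 → |·| ≈ 1.0008, ∠ ≈ 2.29°
|T| = 0.03125 · 1 / (1.4142 · 1.118 · 1.0008) ≈ 0.019749
Gain = 20 log₁₀(0.019749) ≈ -34.09 dB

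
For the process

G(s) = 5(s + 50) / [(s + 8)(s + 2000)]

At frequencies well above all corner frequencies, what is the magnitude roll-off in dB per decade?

-20 dB/decade

Each pole contributes −20 dB/decade at high frequency; each zero contributes +20 dB/decade.
Net: 1 zero(s) − 2 pole(s) → -20 dB/decade.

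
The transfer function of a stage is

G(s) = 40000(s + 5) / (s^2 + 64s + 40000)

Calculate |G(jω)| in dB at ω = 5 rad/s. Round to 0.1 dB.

17.0 dB

At s = jω = j5:
zero (s+5): 5 + j5 → |·| = √(5²+5²) = √50 ≈ 7.0711, ∠ = arctan(5/5) ≈ 45.00°
quadratic: (j5)² + 64·j5 + 40000 = 39975 + j320 → |·| ≈ 39976, ∠ ≈ 0.46°
|G| = 40000 · 7.0711 / 39976 ≈ 7.0753
Gain = 20 log₁₀(7.0753) ≈ 16.99 dB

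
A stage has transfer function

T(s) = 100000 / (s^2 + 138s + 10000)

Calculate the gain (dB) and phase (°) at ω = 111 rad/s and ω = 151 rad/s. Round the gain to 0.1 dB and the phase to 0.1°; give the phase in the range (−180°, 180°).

At s = jω = j111:
quadratic: (j111)² + 138·j111 + 10000 = -2321 + j15318 → |·| ≈ 15493, ∠ ≈ 98.62°
|T| = 100000 / 15493 ≈ 6.4545
Gain = 20 log₁₀(6.4545) ≈ 16.20 dB
∠T = 0.00° − 98.62° = -98.62°

At s = jω = j151:
quadratic: (j151)² + 138·j151 + 10000 = -12801 + j20838 → |·| ≈ 24456, ∠ ≈ 121.56°
|T| = 100000 / 24456 ≈ 4.089
Gain = 20 log₁₀(4.089) ≈ 12.23 dB
∠T = 0.00° − 121.56° = -121.56°

ω = 111: 16.2 dB, -98.6°; ω = 151: 12.2 dB, -121.6°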